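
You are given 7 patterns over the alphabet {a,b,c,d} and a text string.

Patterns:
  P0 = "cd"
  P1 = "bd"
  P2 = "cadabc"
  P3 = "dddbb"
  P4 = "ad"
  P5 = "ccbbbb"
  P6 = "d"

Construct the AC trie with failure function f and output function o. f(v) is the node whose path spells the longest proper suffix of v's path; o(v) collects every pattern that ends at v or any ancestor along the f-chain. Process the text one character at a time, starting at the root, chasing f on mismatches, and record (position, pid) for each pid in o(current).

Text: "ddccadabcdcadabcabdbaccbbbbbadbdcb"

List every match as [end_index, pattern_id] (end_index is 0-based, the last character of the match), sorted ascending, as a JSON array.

Construct AC machine:
Trie (insert patterns):
  n0 'ε': a→15 b→3 c→1 d→10
  n1 'c': a→5 c→17 d→2
  n2 'cd': ·  [P0 ends]
  n3 'b': d→4
  n4 'bd': ·  [P1 ends]
  n5 'ca': d→6
  n6 'cad': a→7
  n7 'cada': b→8
  n8 'cadab': c→9
  n9 'cadabc': ·  [P2 ends]
  n10 'd': d→11  [P6 ends]
  n11 'dd': d→12
  n12 'ddd': b→13
  n13 'dddb': b→14
  n14 'dddbb': ·  [P3 ends]
  n15 'a': d→16
  n16 'ad': ·  [P4 ends]
  n17 'cc': b→18
  n18 'ccb': b→19
  n19 'ccbb': b→20
  n20 'ccbbb': b→21
  n21 'ccbbbb': ·  [P5 ends]

Failure links (BFS by depth):
  n1('c'): parent n0 fail=0; on 'c' 0 → fail=0;  out ∅∪∅=∅
  n3('b'): parent n0 fail=0; on 'b' 0 → fail=0;  out ∅∪∅=∅
  n10('d'): parent n0 fail=0; on 'd' 0 → fail=0;  out {6}∪∅={6}
  n15('a'): parent n0 fail=0; on 'a' 0 → fail=0;  out ∅∪∅=∅
  n2('cd'): parent n1 fail=0; on 'd' 0 → fail=10;  out {0}∪{6}={0,6}
  n4('bd'): parent n3 fail=0; on 'd' 0 → fail=10;  out {1}∪{6}={1,6}
  n5('ca'): parent n1 fail=0; on 'a' 0 → fail=15;  out ∅∪∅=∅
  n11('dd'): parent n10 fail=0; on 'd' 0 → fail=10;  out ∅∪{6}={6}
  n16('ad'): parent n15 fail=0; on 'd' 0 → fail=10;  out {4}∪{6}={4,6}
  n17('cc'): parent n1 fail=0; on 'c' 0 → fail=1;  out ∅∪∅=∅
  n6('cad'): parent n5 fail=15; on 'd' 15 → fail=16;  out ∅∪{4,6}={4,6}
  n12('ddd'): parent n11 fail=10; on 'd' 10 → fail=11;  out ∅∪{6}={6}
  n18('ccb'): parent n17 fail=1; on 'b' 1→0 → fail=3;  out ∅∪∅=∅
  n7('cada'): parent n6 fail=16; on 'a' 16→10→0 → fail=15;  out ∅∪∅=∅
  n13('dddb'): parent n12 fail=11; on 'b' 11→10→0 → fail=3;  out ∅∪∅=∅
  n19('ccbb'): parent n18 fail=3; on 'b' 3→0 → fail=3;  out ∅∪∅=∅
  n8('cadab'): parent n7 fail=15; on 'b' 15→0 → fail=3;  out ∅∪∅=∅
  n14('dddbb'): parent n13 fail=3; on 'b' 3→0 → fail=3;  out {3}∪∅={3}
  n20('ccbbb'): parent n19 fail=3; on 'b' 3→0 → fail=3;  out ∅∪∅=∅
  n9('cadabc'): parent n8 fail=3; on 'c' 3→0 → fail=1;  out {2}∪∅={2}
  n21('ccbbbb'): parent n20 fail=3; on 'b' 3→0 → fail=3;  out {5}∪∅={5}

Text stream:
pos 0 'd': at 10  emit P6@[0:0]
pos 1 'd': at 11  emit P6@[1:1]
pos 2 'c': at 1 (via fail)
pos 3 'c': at 17
pos 4 'a': at 5 (via fail)
pos 5 'd': at 6  emit P4@[4:5],P6@[5:5]
pos 6 'a': at 7
pos 7 'b': at 8
pos 8 'c': at 9  emit P2@[3:8]
pos 9 'd': at 2 (via fail)  emit P0@[8:9],P6@[9:9]
pos 10 'c': at 1 (via fail)
pos 11 'a': at 5
pos 12 'd': at 6  emit P4@[11:12],P6@[12:12]
pos 13 'a': at 7
pos 14 'b': at 8
pos 15 'c': at 9  emit P2@[10:15]
pos 16 'a': at 5 (via fail)
pos 17 'b': at 3 (via fail)
pos 18 'd': at 4  emit P1@[17:18],P6@[18:18]
pos 19 'b': at 3 (via fail)
pos 20 'a': at 15 (via fail)
pos 21 'c': at 1 (via fail)
pos 22 'c': at 17
pos 23 'b': at 18
pos 24 'b': at 19
pos 25 'b': at 20
pos 26 'b': at 21  emit P5@[21:26]
pos 27 'b': at 3 (via fail)
pos 28 'a': at 15 (via fail)
pos 29 'd': at 16  emit P4@[28:29],P6@[29:29]
pos 30 'b': at 3 (via fail)
pos 31 'd': at 4  emit P1@[30:31],P6@[31:31]
pos 32 'c': at 1 (via fail)
pos 33 'b': at 3 (via fail)

All matches (sorted): [[0,6],[1,6],[5,4],[5,6],[8,2],[9,0],[9,6],[12,4],[12,6],[15,2],[18,1],[18,6],[26,5],[29,4],[29,6],[31,1],[31,6]]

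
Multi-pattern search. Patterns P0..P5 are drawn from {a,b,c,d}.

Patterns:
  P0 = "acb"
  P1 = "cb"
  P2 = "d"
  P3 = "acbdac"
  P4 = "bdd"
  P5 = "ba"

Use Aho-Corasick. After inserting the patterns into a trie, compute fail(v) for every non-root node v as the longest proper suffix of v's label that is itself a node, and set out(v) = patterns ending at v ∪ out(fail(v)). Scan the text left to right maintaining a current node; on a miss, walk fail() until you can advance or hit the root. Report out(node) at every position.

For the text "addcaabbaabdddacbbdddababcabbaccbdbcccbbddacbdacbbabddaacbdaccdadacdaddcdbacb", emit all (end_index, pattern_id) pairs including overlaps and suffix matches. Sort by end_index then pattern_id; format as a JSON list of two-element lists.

Build:
Trie (insert patterns):
  n0 'ε': a→1 b→10 c→4 d→6
  n1 'a': c→2
  n2 'ac': b→3
  n3 'acb': d→7  [P0 ends]
  n4 'c': b→5
  n5 'cb': ·  [P1 ends]
  n6 'd': ·  [P2 ends]
  n7 'acbd': a→8
  n8 'acbda': c→9
  n9 'acbdac': ·  [P3 ends]
  n10 'b': a→13 d→11
  n11 'bd': d→12
  n12 'bdd': ·  [P4 ends]
  n13 'ba': ·  [P5 ends]

BFS fail/out derivation:
  fail(1) 'a': from fail(0)=0 chase 'a': 0 ⇒ 0;  out=∅∪out(0)=∅
  fail(4) 'c': from fail(0)=0 chase 'c': 0 ⇒ 0;  out=∅∪out(0)=∅
  fail(6) 'd': from fail(0)=0 chase 'd': 0 ⇒ 0;  out={2}∪out(0)={2}
  fail(10) 'b': from fail(0)=0 chase 'b': 0 ⇒ 0;  out=∅∪out(0)=∅
  fail(2) 'ac': from fail(1)=0 chase 'c': 0 ⇒ 4;  out=∅∪out(4)=∅
  fail(5) 'cb': from fail(4)=0 chase 'b': 0 ⇒ 10;  out={1}∪out(10)={1}
  fail(11) 'bd': from fail(10)=0 chase 'd': 0 ⇒ 6;  out=∅∪out(6)={2}
  fail(13) 'ba': from fail(10)=0 chase 'a': 0 ⇒ 1;  out={5}∪out(1)={5}
  fail(3) 'acb': from fail(2)=4 chase 'b': 4 ⇒ 5;  out={0}∪out(5)={0,1}
  fail(12) 'bdd': from fail(11)=6 chase 'd': 6→0 ⇒ 6;  out={4}∪out(6)={2,4}
  fail(7) 'acbd': from fail(3)=5 chase 'd': 5→10 ⇒ 11;  out=∅∪out(11)={2}
  fail(8) 'acbda': from fail(7)=11 chase 'a': 11→6→0 ⇒ 1;  out=∅∪out(1)=∅
  fail(9) 'acbdac': from fail(8)=1 chase 'c': 1 ⇒ 2;  out={3}∪out(2)={3}

Text stream:
i=0 'a': node 0→1
i=1 'd': node 1→6 (fail-walked)  ** P2@[1:1]
i=2 'd': node 6→6 (fail-walked)  ** P2@[2:2]
i=3 'c': node 6→4 (fail-walked)
i=4 'a': node 4→1 (fail-walked)
i=5 'a': node 1→1 (fail-walked)
i=6 'b': node 1→10 (fail-walked)
i=7 'b': node 10→10 (fail-walked)
i=8 'a': node 10→13  ** P5@[7:8]
i=9 'a': node 13→1 (fail-walked)
i=10 'b': node 1→10 (fail-walked)
i=11 'd': node 10→11  ** P2@[11:11]
i=12 'd': node 11→12  ** P2@[12:12],P4@[10:12]
i=13 'd': node 12→6 (fail-walked)  ** P2@[13:13]
i=14 'a': node 6→1 (fail-walked)
i=15 'c': node 1→2
i=16 'b': node 2→3  ** P0@[14:16],P1@[15:16]
i=17 'b': node 3→10 (fail-walked)
i=18 'd': node 10→11  ** P2@[18:18]
i=19 'd': node 11→12  ** P2@[19:19],P4@[17:19]
i=20 'd': node 12→6 (fail-walked)  ** P2@[20:20]
i=21 'a': node 6→1 (fail-walked)
i=22 'b': node 1→10 (fail-walked)
i=23 'a': node 10→13  ** P5@[22:23]
i=24 'b': node 13→10 (fail-walked)
i=25 'c': node 10→4 (fail-walked)
i=26 'a': node 4→1 (fail-walked)
i=27 'b': node 1→10 (fail-walked)
i=28 'b': node 10→10 (fail-walked)
i=29 'a': node 10→13  ** P5@[28:29]
i=30 'c': node 13→2 (fail-walked)
i=31 'c': node 2→4 (fail-walked)
i=32 'b': node 4→5  ** P1@[31:32]
i=33 'd': node 5→11 (fail-walked)  ** P2@[33:33]
i=34 'b': node 11→10 (fail-walked)
i=35 'c': node 10→4 (fail-walked)
i=36 'c': node 4→4 (fail-walked)
i=37 'c': node 4→4 (fail-walked)
i=38 'b': node 4→5  ** P1@[37:38]
i=39 'b': node 5→10 (fail-walked)
i=40 'd': node 10→11  ** P2@[40:40]
i=41 'd': node 11→12  ** P2@[41:41],P4@[39:41]
i=42 'a': node 12→1 (fail-walked)
i=43 'c': node 1→2
i=44 'b': node 2→3  ** P0@[42:44],P1@[43:44]
i=45 'd': node 3→7  ** P2@[45:45]
i=46 'a': node 7→8
i=47 'c': node 8→9  ** P3@[42:47]
i=48 'b': node 9→3 (fail-walked)  ** P0@[46:48],P1@[47:48]
i=49 'b': node 3→10 (fail-walked)
i=50 'a': node 10→13  ** P5@[49:50]
i=51 'b': node 13→10 (fail-walked)
i=52 'd': node 10→11  ** P2@[52:52]
i=53 'd': node 11→12  ** P2@[53:53],P4@[51:53]
i=54 'a': node 12→1 (fail-walked)
i=55 'a': node 1→1 (fail-walked)
i=56 'c': node 1→2
i=57 'b': node 2→3  ** P0@[55:57],P1@[56:57]
i=58 'd': node 3→7  ** P2@[58:58]
i=59 'a': node 7→8
i=60 'c': node 8→9  ** P3@[55:60]
i=61 'c': node 9→4 (fail-walked)
i=62 'd': node 4→6 (fail-walked)  ** P2@[62:62]
i=63 'a': node 6→1 (fail-walked)
i=64 'd': node 1→6 (fail-walked)  ** P2@[64:64]
i=65 'a': node 6→1 (fail-walked)
i=66 'c': node 1→2
i=67 'd': node 2→6 (fail-walked)  ** P2@[67:67]
i=68 'a': node 6→1 (fail-walked)
i=69 'd': node 1→6 (fail-walked)  ** P2@[69:69]
i=70 'd': node 6→6 (fail-walked)  ** P2@[70:70]
i=71 'c': node 6→4 (fail-walked)
i=72 'd': node 4→6 (fail-walked)  ** P2@[72:72]
i=73 'b': node 6→10 (fail-walked)
i=74 'a': node 10→13  ** P5@[73:74]
i=75 'c': node 13→2 (fail-walked)
i=76 'b': node 2→3  ** P0@[74:76],P1@[75:76]

Result: [[1,2],[2,2],[8,5],[11,2],[12,2],[12,4],[13,2],[16,0],[16,1],[18,2],[19,2],[19,4],[20,2],[23,5],[29,5],[32,1],[33,2],[38,1],[40,2],[41,2],[41,4],[44,0],[44,1],[45,2],[47,3],[48,0],[48,1],[50,5],[52,2],[53,2],[53,4],[57,0],[57,1],[58,2],[60,3],[62,2],[64,2],[67,2],[69,2],[70,2],[72,2],[74,5],[76,0],[76,1]]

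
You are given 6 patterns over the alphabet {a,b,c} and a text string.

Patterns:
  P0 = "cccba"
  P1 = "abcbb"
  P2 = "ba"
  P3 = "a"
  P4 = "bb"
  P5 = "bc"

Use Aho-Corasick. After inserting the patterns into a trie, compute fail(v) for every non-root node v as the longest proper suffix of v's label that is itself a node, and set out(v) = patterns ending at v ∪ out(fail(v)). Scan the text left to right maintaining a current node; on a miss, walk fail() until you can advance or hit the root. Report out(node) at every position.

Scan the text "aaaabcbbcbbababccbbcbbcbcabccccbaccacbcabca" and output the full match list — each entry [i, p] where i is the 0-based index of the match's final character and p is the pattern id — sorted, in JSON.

Construct AC machine:
Trie (insert patterns):
  n0 'ε': a→6 b→11 c→1
  n1 'c': c→2
  n2 'cc': c→3
  n3 'ccc': b→4
  n4 'cccb': a→5
  n5 'cccba': ·  ←P0
  n6 'a': b→7  ←P3
  n7 'ab': c→8
  n8 'abc': b→9
  n9 'abcb': b→10
  n10 'abcbb': ·  ←P1
  n11 'b': a→12 b→13 c→14
  n12 'ba': ·  ←P2
  n13 'bb': ·  ←P4
  n14 'bc': ·  ←P5

BFS fail/out derivation:
  n1('c'): parent n0 fail=0; on 'c' 0 → fail=0;  out ∅∪∅=∅
  n6('a'): parent n0 fail=0; on 'a' 0 → fail=0;  out {3}∪∅={3}
  n11('b'): parent n0 fail=0; on 'b' 0 → fail=0;  out ∅∪∅=∅
  n2('cc'): parent n1 fail=0; on 'c' 0 → fail=1;  out ∅∪∅=∅
  n7('ab'): parent n6 fail=0; on 'b' 0 → fail=11;  out ∅∪∅=∅
  n12('ba'): parent n11 fail=0; on 'a' 0 → fail=6;  out {2}∪{3}={2,3}
  n13('bb'): parent n11 fail=0; on 'b' 0 → fail=11;  out {4}∪∅={4}
  n14('bc'): parent n11 fail=0; on 'c' 0 → fail=1;  out {5}∪∅={5}
  n3('ccc'): parent n2 fail=1; on 'c' 1 → fail=2;  out ∅∪∅=∅
  n8('abc'): parent n7 fail=11; on 'c' 11 → fail=14;  out ∅∪{5}={5}
  n4('cccb'): parent n3 fail=2; on 'b' 2→1→0 → fail=11;  out ∅∪∅=∅
  n9('abcb'): parent n8 fail=14; on 'b' 14→1→0 → fail=11;  out ∅∪∅=∅
  n5('cccba'): parent n4 fail=11; on 'a' 11 → fail=12;  out {0}∪{2,3}={0,2,3}
  n10('abcbb'): parent n9 fail=11; on 'b' 11 → fail=13;  out {1}∪{4}={1,4}

Text stream:
pos 0 'a': at 6  ** P3@[0:0]
pos 1 'a': at 6 ·f  ** P3@[1:1]
pos 2 'a': at 6 ·f  ** P3@[2:2]
pos 3 'a': at 6 ·f  ** P3@[3:3]
pos 4 'b': at 7
pos 5 'c': at 8  ** P5@[4:5]
pos 6 'b': at 9
pos 7 'b': at 10  ** P1@[3:7],P4@[6:7]
pos 8 'c': at 14 ·f  ** P5@[7:8]
pos 9 'b': at 11 ·f
pos 10 'b': at 13  ** P4@[9:10]
pos 11 'a': at 12 ·f  ** P2@[10:11],P3@[11:11]
pos 12 'b': at 7 ·f
pos 13 'a': at 12 ·f  ** P2@[12:13],P3@[13:13]
pos 14 'b': at 7 ·f
pos 15 'c': at 8  ** P5@[14:15]
pos 16 'c': at 2 ·f
pos 17 'b': at 11 ·f
pos 18 'b': at 13  ** P4@[17:18]
pos 19 'c': at 14 ·f  ** P5@[18:19]
pos 20 'b': at 11 ·f
pos 21 'b': at 13  ** P4@[20:21]
pos 22 'c': at 14 ·f  ** P5@[21:22]
pos 23 'b': at 11 ·f
pos 24 'c': at 14  ** P5@[23:24]
pos 25 'a': at 6 ·f  ** P3@[25:25]
pos 26 'b': at 7
pos 27 'c': at 8  ** P5@[26:27]
pos 28 'c': at 2 ·f
pos 29 'c': at 3
pos 30 'c': at 3 ·f
pos 31 'b': at 4
pos 32 'a': at 5  ** P0@[28:32],P2@[31:32],P3@[32:32]
pos 33 'c': at 1 ·f
pos 34 'c': at 2
pos 35 'a': at 6 ·f  ** P3@[35:35]
pos 36 'c': at 1 ·f
pos 37 'b': at 11 ·f
pos 38 'c': at 14  ** P5@[37:38]
pos 39 'a': at 6 ·f  ** P3@[39:39]
pos 40 'b': at 7
pos 41 'c': at 8  ** P5@[40:41]
pos 42 'a': at 6 ·f  ** P3@[42:42]

All matches (sorted): [[0,3],[1,3],[2,3],[3,3],[5,5],[7,1],[7,4],[8,5],[10,4],[11,2],[11,3],[13,2],[13,3],[15,5],[18,4],[19,5],[21,4],[22,5],[24,5],[25,3],[27,5],[32,0],[32,2],[32,3],[35,3],[38,5],[39,3],[41,5],[42,3]]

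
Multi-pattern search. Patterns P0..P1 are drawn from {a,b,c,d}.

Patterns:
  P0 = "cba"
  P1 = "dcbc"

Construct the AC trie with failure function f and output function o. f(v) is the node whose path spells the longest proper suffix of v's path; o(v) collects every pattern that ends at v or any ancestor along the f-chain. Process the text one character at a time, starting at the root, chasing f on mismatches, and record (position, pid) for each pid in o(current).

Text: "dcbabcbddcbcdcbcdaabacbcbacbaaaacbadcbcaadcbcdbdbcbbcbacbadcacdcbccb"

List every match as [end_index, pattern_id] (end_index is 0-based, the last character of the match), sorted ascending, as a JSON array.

Build:
Trie (insert patterns):
  n0 'ε': c→1 d→4
  n1 'c': b→2
  n2 'cb': a→3
  n3 'cba': ·  [P0 ends]
  n4 'd': c→5
  n5 'dc': b→6
  n6 'dcb': c→7
  n7 'dcbc': ·  [P1 ends]

BFS fail/out derivation:
  n1('c'): parent n0 fail=0; on 'c' 0 → fail=0;  out ∅∪∅=∅
  n4('d'): parent n0 fail=0; on 'd' 0 → fail=0;  out ∅∪∅=∅
  n2('cb'): parent n1 fail=0; on 'b' 0 → fail=0;  out ∅∪∅=∅
  n5('dc'): parent n4 fail=0; on 'c' 0 → fail=1;  out ∅∪∅=∅
  n3('cba'): parent n2 fail=0; on 'a' 0 → fail=0;  out {0}∪∅={0}
  n6('dcb'): parent n5 fail=1; on 'b' 1 → fail=2;  out ∅∪∅=∅
  n7('dcbc'): parent n6 fail=2; on 'c' 2→0 → fail=1;  out {1}∪∅={1}

Run:
[0] read 'd'  n0⇒n4
[1] read 'c'  n4⇒n5
[2] read 'b'  n5⇒n6
[3] read 'a'  n6⇒n3 ·f  ** P0@[1:3]
[4] read 'b'  n3⇒n0 ·f
[5] read 'c'  n0⇒n1
[6] read 'b'  n1⇒n2
[7] read 'd'  n2⇒n4 ·f
[8] read 'd'  n4⇒n4 ·f
[9] read 'c'  n4⇒n5
[10] read 'b'  n5⇒n6
[11] read 'c'  n6⇒n7  ** P1@[8:11]
[12] read 'd'  n7⇒n4 ·f
[13] read 'c'  n4⇒n5
[14] read 'b'  n5⇒n6
[15] read 'c'  n6⇒n7  ** P1@[12:15]
[16] read 'd'  n7⇒n4 ·f
[17] read 'a'  n4⇒n0 ·f
[18] read 'a'  n0⇒n0
[19] read 'b'  n0⇒n0
[20] read 'a'  n0⇒n0
[21] read 'c'  n0⇒n1
[22] read 'b'  n1⇒n2
[23] read 'c'  n2⇒n1 ·f
[24] read 'b'  n1⇒n2
[25] read 'a'  n2⇒n3  ** P0@[23:25]
[26] read 'c'  n3⇒n1 ·f
[27] read 'b'  n1⇒n2
[28] read 'a'  n2⇒n3  ** P0@[26:28]
[29] read 'a'  n3⇒n0 ·f
[30] read 'a'  n0⇒n0
[31] read 'a'  n0⇒n0
[32] read 'c'  n0⇒n1
[33] read 'b'  n1⇒n2
[34] read 'a'  n2⇒n3  ** P0@[32:34]
[35] read 'd'  n3⇒n4 ·f
[36] read 'c'  n4⇒n5
[37] read 'b'  n5⇒n6
[38] read 'c'  n6⇒n7  ** P1@[35:38]
[39] read 'a'  n7⇒n0 ·f
[40] read 'a'  n0⇒n0
[41] read 'd'  n0⇒n4
[42] read 'c'  n4⇒n5
[43] read 'b'  n5⇒n6
[44] read 'c'  n6⇒n7  ** P1@[41:44]
[45] read 'd'  n7⇒n4 ·f
[46] read 'b'  n4⇒n0 ·f
[47] read 'd'  n0⇒n4
[48] read 'b'  n4⇒n0 ·f
[49] read 'c'  n0⇒n1
[50] read 'b'  n1⇒n2
[51] read 'b'  n2⇒n0 ·f
[52] read 'c'  n0⇒n1
[53] read 'b'  n1⇒n2
[54] read 'a'  n2⇒n3  ** P0@[52:54]
[55] read 'c'  n3⇒n1 ·f
[56] read 'b'  n1⇒n2
[57] read 'a'  n2⇒n3  ** P0@[55:57]
[58] read 'd'  n3⇒n4 ·f
[59] read 'c'  n4⇒n5
[60] read 'a'  n5⇒n0 ·f
[61] read 'c'  n0⇒n1
[62] read 'd'  n1⇒n4 ·f
[63] read 'c'  n4⇒n5
[64] read 'b'  n5⇒n6
[65] read 'c'  n6⇒n7  ** P1@[62:65]
[66] read 'c'  n7⇒n1 ·f
[67] read 'b'  n1⇒n2

Matches: [[3,0],[11,1],[15,1],[25,0],[28,0],[34,0],[38,1],[44,1],[54,0],[57,0],[65,1]]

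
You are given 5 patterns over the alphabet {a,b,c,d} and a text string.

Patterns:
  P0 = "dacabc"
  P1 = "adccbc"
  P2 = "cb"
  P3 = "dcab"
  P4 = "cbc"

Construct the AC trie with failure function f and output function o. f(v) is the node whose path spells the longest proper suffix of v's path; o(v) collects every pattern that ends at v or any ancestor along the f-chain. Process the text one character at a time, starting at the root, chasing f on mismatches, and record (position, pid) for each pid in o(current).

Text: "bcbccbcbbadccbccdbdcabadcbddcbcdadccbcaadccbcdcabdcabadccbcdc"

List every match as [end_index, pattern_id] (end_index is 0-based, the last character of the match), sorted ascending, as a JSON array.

Construct AC machine:
Trie nodes:
  n0 'ε': a→7 c→13 d→1
  n1 'd': a→2 c→15
  n2 'da': c→3
  n3 'dac': a→4
  n4 'daca': b→5
  n5 'dacab': c→6
  n6 'dacabc': ·  ←P0
  n7 'a': d→8
  n8 'ad': c→9
  n9 'adc': c→10
  n10 'adcc': b→11
  n11 'adccb': c→12
  n12 'adccbc': ·  ←P1
  n13 'c': b→14
  n14 'cb': c→18  ←P2
  n15 'dc': a→16
  n16 'dca': b→17
  n17 'dcab': ·  ←P3
  n18 'cbc': ·  ←P4

BFS fail/out derivation:
  fail(1) 'd': from fail(0)=0 chase 'd': 0 ⇒ 0;  out=∅∪out(0)=∅
  fail(7) 'a': from fail(0)=0 chase 'a': 0 ⇒ 0;  out=∅∪out(0)=∅
  fail(13) 'c': from fail(0)=0 chase 'c': 0 ⇒ 0;  out=∅∪out(0)=∅
  fail(2) 'da': from fail(1)=0 chase 'a': 0 ⇒ 7;  out=∅∪out(7)=∅
  fail(8) 'ad': from fail(7)=0 chase 'd': 0 ⇒ 1;  out=∅∪out(1)=∅
  fail(14) 'cb': from fail(13)=0 chase 'b': 0 ⇒ 0;  out={2}∪out(0)={2}
  fail(15) 'dc': from fail(1)=0 chase 'c': 0 ⇒ 13;  out=∅∪out(13)=∅
  fail(3) 'dac': from fail(2)=7 chase 'c': 7→0 ⇒ 13;  out=∅∪out(13)=∅
  fail(9) 'adc': from fail(8)=1 chase 'c': 1 ⇒ 15;  out=∅∪out(15)=∅
  fail(16) 'dca': from fail(15)=13 chase 'a': 13→0 ⇒ 7;  out=∅∪out(7)=∅
  fail(18) 'cbc': from fail(14)=0 chase 'c': 0 ⇒ 13;  out={4}∪out(13)={4}
  fail(4) 'daca': from fail(3)=13 chase 'a': 13→0 ⇒ 7;  out=∅∪out(7)=∅
  fail(10) 'adcc': from fail(9)=15 chase 'c': 15→13→0 ⇒ 13;  out=∅∪out(13)=∅
  fail(17) 'dcab': from fail(16)=7 chase 'b': 7→0 ⇒ 0;  out={3}∪out(0)={3}
  fail(5) 'dacab': from fail(4)=7 chase 'b': 7→0 ⇒ 0;  out=∅∪out(0)=∅
  fail(11) 'adccb': from fail(10)=13 chase 'b': 13 ⇒ 14;  out=∅∪out(14)={2}
  fail(6) 'dacabc': from fail(5)=0 chase 'c': 0 ⇒ 13;  out={0}∪out(13)={0}
  fail(12) 'adccbc': from fail(11)=14 chase 'c': 14 ⇒ 18;  out={1}∪out(18)={1,4}

Text stream:
pos 0 'b': at 0
pos 1 'c': at 13
pos 2 'b': at 14  emit P2@[1:2]
pos 3 'c': at 18  emit P4@[1:3]
pos 4 'c': at 13 ·f
pos 5 'b': at 14  emit P2@[4:5]
pos 6 'c': at 18  emit P4@[4:6]
pos 7 'b': at 14 ·f  emit P2@[6:7]
pos 8 'b': at 0 ·f
pos 9 'a': at 7
pos 10 'd': at 8
pos 11 'c': at 9
pos 12 'c': at 10
pos 13 'b': at 11  emit P2@[12:13]
pos 14 'c': at 12  emit P1@[9:14],P4@[12:14]
pos 15 'c': at 13 ·f
pos 16 'd': at 1 ·f
pos 17 'b': at 0 ·f
pos 18 'd': at 1
pos 19 'c': at 15
pos 20 'a': at 16
pos 21 'b': at 17  emit P3@[18:21]
pos 22 'a': at 7 ·f
pos 23 'd': at 8
pos 24 'c': at 9
pos 25 'b': at 14 ·f  emit P2@[24:25]
pos 26 'd': at 1 ·f
pos 27 'd': at 1 ·f
pos 28 'c': at 15
pos 29 'b': at 14 ·f  emit P2@[28:29]
pos 30 'c': at 18  emit P4@[28:30]
pos 31 'd': at 1 ·f
pos 32 'a': at 2
pos 33 'd': at 8 ·f
pos 34 'c': at 9
pos 35 'c': at 10
pos 36 'b': at 11  emit P2@[35:36]
pos 37 'c': at 12  emit P1@[32:37],P4@[35:37]
pos 38 'a': at 7 ·f
pos 39 'a': at 7 ·f
pos 40 'd': at 8
pos 41 'c': at 9
pos 42 'c': at 10
pos 43 'b': at 11  emit P2@[42:43]
pos 44 'c': at 12  emit P1@[39:44],P4@[42:44]
pos 45 'd': at 1 ·f
pos 46 'c': at 15
pos 47 'a': at 16
pos 48 'b': at 17  emit P3@[45:48]
pos 49 'd': at 1 ·f
pos 50 'c': at 15
pos 51 'a': at 16
pos 52 'b': at 17  emit P3@[49:52]
pos 53 'a': at 7 ·f
pos 54 'd': at 8
pos 55 'c': at 9
pos 56 'c': at 10
pos 57 'b': at 11  emit P2@[56:57]
pos 58 'c': at 12  emit P1@[53:58],P4@[56:58]
pos 59 'd': at 1 ·f
pos 60 'c': at 15

Result: [[2,2],[3,4],[5,2],[6,4],[7,2],[13,2],[14,1],[14,4],[21,3],[25,2],[29,2],[30,4],[36,2],[37,1],[37,4],[43,2],[44,1],[44,4],[48,3],[52,3],[57,2],[58,1],[58,4]]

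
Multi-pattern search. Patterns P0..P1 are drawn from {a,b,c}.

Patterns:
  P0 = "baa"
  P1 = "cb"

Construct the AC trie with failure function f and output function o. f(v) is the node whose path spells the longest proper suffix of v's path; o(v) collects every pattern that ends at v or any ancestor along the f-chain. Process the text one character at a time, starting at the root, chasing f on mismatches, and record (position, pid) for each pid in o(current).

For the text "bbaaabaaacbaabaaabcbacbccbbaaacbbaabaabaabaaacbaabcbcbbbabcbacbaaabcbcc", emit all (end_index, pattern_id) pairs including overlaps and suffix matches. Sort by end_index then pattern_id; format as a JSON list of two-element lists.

Build:
Trie nodes:
  0='ε' goto b→1 c→4
  1='b' goto a→2
  2='ba' goto a→3
  3='baa' goto ·  ←P0
  4='c' goto b→5
  5='cb' goto ·  ←P1

BFS fail/out derivation:
  fail(1) 'b': from fail(0)=0 chase 'b': 0 ⇒ 0;  out=∅∪out(0)=∅
  fail(4) 'c': from fail(0)=0 chase 'c': 0 ⇒ 0;  out=∅∪out(0)=∅
  fail(2) 'ba': from fail(1)=0 chase 'a': 0 ⇒ 0;  out=∅∪out(0)=∅
  fail(5) 'cb': from fail(4)=0 chase 'b': 0 ⇒ 1;  out={1}∪out(1)={1}
  fail(3) 'baa': from fail(2)=0 chase 'a': 0 ⇒ 0;  out={0}∪out(0)={0}

Run:
i=0 'b': node 0→1
i=1 'b': node 1→1 (fail-walked)
i=2 'a': node 1→2
i=3 'a': node 2→3  → match P0@[1:3]
i=4 'a': node 3→0 (fail-walked)
i=5 'b': node 0→1
i=6 'a': node 1→2
i=7 'a': node 2→3  → match P0@[5:7]
i=8 'a': node 3→0 (fail-walked)
i=9 'c': node 0→4
i=10 'b': node 4→5  → match P1@[9:10]
i=11 'a': node 5→2 (fail-walked)
i=12 'a': node 2→3  → match P0@[10:12]
i=13 'b': node 3→1 (fail-walked)
i=14 'a': node 1→2
i=15 'a': node 2→3  → match P0@[13:15]
i=16 'a': node 3→0 (fail-walked)
i=17 'b': node 0→1
i=18 'c': node 1→4 (fail-walked)
i=19 'b': node 4→5  → match P1@[18:19]
i=20 'a': node 5→2 (fail-walked)
i=21 'c': node 2→4 (fail-walked)
i=22 'b': node 4→5  → match P1@[21:22]
i=23 'c': node 5→4 (fail-walked)
i=24 'c': node 4→4 (fail-walked)
i=25 'b': node 4→5  → match P1@[24:25]
i=26 'b': node 5→1 (fail-walked)
i=27 'a': node 1→2
i=28 'a': node 2→3  → match P0@[26:28]
i=29 'a': node 3→0 (fail-walked)
i=30 'c': node 0→4
i=31 'b': node 4→5  → match P1@[30:31]
i=32 'b': node 5→1 (fail-walked)
i=33 'a': node 1→2
i=34 'a': node 2→3  → match P0@[32:34]
i=35 'b': node 3→1 (fail-walked)
i=36 'a': node 1→2
i=37 'a': node 2→3  → match P0@[35:37]
i=38 'b': node 3→1 (fail-walked)
i=39 'a': node 1→2
i=40 'a': node 2→3  → match P0@[38:40]
i=41 'b': node 3→1 (fail-walked)
i=42 'a': node 1→2
i=43 'a': node 2→3  → match P0@[41:43]
i=44 'a': node 3→0 (fail-walked)
i=45 'c': node 0→4
i=46 'b': node 4→5  → match P1@[45:46]
i=47 'a': node 5→2 (fail-walked)
i=48 'a': node 2→3  → match P0@[46:48]
i=49 'b': node 3→1 (fail-walked)
i=50 'c': node 1→4 (fail-walked)
i=51 'b': node 4→5  → match P1@[50:51]
i=52 'c': node 5→4 (fail-walked)
i=53 'b': node 4→5  → match P1@[52:53]
i=54 'b': node 5→1 (fail-walked)
i=55 'b': node 1→1 (fail-walked)
i=56 'a': node 1→2
i=57 'b': node 2→1 (fail-walked)
i=58 'c': node 1→4 (fail-walked)
i=59 'b': node 4→5  → match P1@[58:59]
i=60 'a': node 5→2 (fail-walked)
i=61 'c': node 2→4 (fail-walked)
i=62 'b': node 4→5  → match P1@[61:62]
i=63 'a': node 5→2 (fail-walked)
i=64 'a': node 2→3  → match P0@[62:64]
i=65 'a': node 3→0 (fail-walked)
i=66 'b': node 0→1
i=67 'c': node 1→4 (fail-walked)
i=68 'b': node 4→5  → match P1@[67:68]
i=69 'c': node 5→4 (fail-walked)
i=70 'c': node 4→4 (fail-walked)

All matches (sorted): [[3,0],[7,0],[10,1],[12,0],[15,0],[19,1],[22,1],[25,1],[28,0],[31,1],[34,0],[37,0],[40,0],[43,0],[46,1],[48,0],[51,1],[53,1],[59,1],[62,1],[64,0],[68,1]]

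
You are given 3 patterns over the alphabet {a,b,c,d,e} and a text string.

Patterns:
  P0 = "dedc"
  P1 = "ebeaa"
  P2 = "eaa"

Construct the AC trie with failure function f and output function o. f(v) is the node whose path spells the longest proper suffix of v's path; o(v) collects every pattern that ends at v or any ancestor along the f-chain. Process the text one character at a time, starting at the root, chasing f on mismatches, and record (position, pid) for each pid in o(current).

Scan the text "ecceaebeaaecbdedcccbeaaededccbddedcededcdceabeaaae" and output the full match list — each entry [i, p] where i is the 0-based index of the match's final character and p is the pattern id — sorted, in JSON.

Construct AC machine:
Trie (insert patterns):
  n0 'ε': d→1 e→5
  n1 'd': e→2
  n2 'de': d→3
  n3 'ded': c→4
  n4 'dedc': ·  ←P0
  n5 'e': a→10 b→6
  n6 'eb': e→7
  n7 'ebe': a→8
  n8 'ebea': a→9
  n9 'ebeaa': ·  ←P1
  n10 'ea': a→11
  n11 'eaa': ·  ←P2

Failure links (BFS by depth):
  fail(1) 'd': from fail(0)=0 chase 'd': 0 ⇒ 0;  out=∅∪out(0)=∅
  fail(5) 'e': from fail(0)=0 chase 'e': 0 ⇒ 0;  out=∅∪out(0)=∅
  fail(2) 'de': from fail(1)=0 chase 'e': 0 ⇒ 5;  out=∅∪out(5)=∅
  fail(6) 'eb': from fail(5)=0 chase 'b': 0 ⇒ 0;  out=∅∪out(0)=∅
  fail(10) 'ea': from fail(5)=0 chase 'a': 0 ⇒ 0;  out=∅∪out(0)=∅
  fail(3) 'ded': from fail(2)=5 chase 'd': 5→0 ⇒ 1;  out=∅∪out(1)=∅
  fail(7) 'ebe': from fail(6)=0 chase 'e': 0 ⇒ 5;  out=∅∪out(5)=∅
  fail(11) 'eaa': from fail(10)=0 chase 'a': 0 ⇒ 0;  out={2}∪out(0)={2}
  fail(4) 'dedc': from fail(3)=1 chase 'c': 1→0 ⇒ 0;  out={0}∪out(0)={0}
  fail(8) 'ebea': from fail(7)=5 chase 'a': 5 ⇒ 10;  out=∅∪out(10)=∅
  fail(9) 'ebeaa': from fail(8)=10 chase 'a': 10 ⇒ 11;  out={1}∪out(11)={1,2}

Scan:
i=0 'e': node 0→5
i=1 'c': node 5→0 ·f
i=2 'c': node 0→0
i=3 'e': node 0→5
i=4 'a': node 5→10
i=5 'e': node 10→5 ·f
i=6 'b': node 5→6
i=7 'e': node 6→7
i=8 'a': node 7→8
i=9 'a': node 8→9  emit P1@[5:9],P2@[7:9]
i=10 'e': node 9→5 ·f
i=11 'c': node 5→0 ·f
i=12 'b': node 0→0
i=13 'd': node 0→1
i=14 'e': node 1→2
i=15 'd': node 2→3
i=16 'c': node 3→4  emit P0@[13:16]
i=17 'c': node 4→0 ·f
i=18 'c': node 0→0
i=19 'b': node 0→0
i=20 'e': node 0→5
i=21 'a': node 5→10
i=22 'a': node 10→11  emit P2@[20:22]
i=23 'e': node 11→5 ·f
i=24 'd': node 5→1 ·f
i=25 'e': node 1→2
i=26 'd': node 2→3
i=27 'c': node 3→4  emit P0@[24:27]
i=28 'c': node 4→0 ·f
i=29 'b': node 0→0
i=30 'd': node 0→1
i=31 'd': node 1→1 ·f
i=32 'e': node 1→2
i=33 'd': node 2→3
i=34 'c': node 3→4  emit P0@[31:34]
i=35 'e': node 4→5 ·f
i=36 'd': node 5→1 ·f
i=37 'e': node 1→2
i=38 'd': node 2→3
i=39 'c': node 3→4  emit P0@[36:39]
i=40 'd': node 4→1 ·f
i=41 'c': node 1→0 ·f
i=42 'e': node 0→5
i=43 'a': node 5→10
i=44 'b': node 10→0 ·f
i=45 'e': node 0→5
i=46 'a': node 5→10
i=47 'a': node 10→11  emit P2@[45:47]
i=48 'a': node 11→0 ·f
i=49 'e': node 0→5

Result: [[9,1],[9,2],[16,0],[22,2],[27,0],[34,0],[39,0],[47,2]]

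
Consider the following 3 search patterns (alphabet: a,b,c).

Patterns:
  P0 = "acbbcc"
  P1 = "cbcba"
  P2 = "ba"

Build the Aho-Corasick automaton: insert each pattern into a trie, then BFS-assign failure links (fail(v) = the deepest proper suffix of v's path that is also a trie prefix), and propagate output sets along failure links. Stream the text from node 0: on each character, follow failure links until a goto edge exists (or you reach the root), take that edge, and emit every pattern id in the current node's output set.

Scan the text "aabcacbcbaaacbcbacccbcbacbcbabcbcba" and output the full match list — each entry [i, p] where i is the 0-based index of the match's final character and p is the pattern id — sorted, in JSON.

Build:
Trie nodes:
  n0 'ε': a→1 b→12 c→7
  n1 'a': c→2
  n2 'ac': b→3
  n3 'acb': b→4
  n4 'acbb': c→5
  n5 'acbbc': c→6
  n6 'acbbcc': ·  ←P0
  n7 'c': b→8
  n8 'cb': c→9
  n9 'cbc': b→10
  n10 'cbcb': a→11
  n11 'cbcba': ·  ←P1
  n12 'b': a→13
  n13 'ba': ·  ←P2

Failure links (BFS by depth):
  fail(1) 'a': from fail(0)=0 chase 'a': 0 ⇒ 0;  out=∅∪out(0)=∅
  fail(7) 'c': from fail(0)=0 chase 'c': 0 ⇒ 0;  out=∅∪out(0)=∅
  fail(12) 'b': from fail(0)=0 chase 'b': 0 ⇒ 0;  out=∅∪out(0)=∅
  fail(2) 'ac': from fail(1)=0 chase 'c': 0 ⇒ 7;  out=∅∪out(7)=∅
  fail(8) 'cb': from fail(7)=0 chase 'b': 0 ⇒ 12;  out=∅∪out(12)=∅
  fail(13) 'ba': from fail(12)=0 chase 'a': 0 ⇒ 1;  out={2}∪out(1)={2}
  fail(3) 'acb': from fail(2)=7 chase 'b': 7 ⇒ 8;  out=∅∪out(8)=∅
  fail(9) 'cbc': from fail(8)=12 chase 'c': 12→0 ⇒ 7;  out=∅∪out(7)=∅
  fail(4) 'acbb': from fail(3)=8 chase 'b': 8→12→0 ⇒ 12;  out=∅∪out(12)=∅
  fail(10) 'cbcb': from fail(9)=7 chase 'b': 7 ⇒ 8;  out=∅∪out(8)=∅
  fail(5) 'acbbc': from fail(4)=12 chase 'c': 12→0 ⇒ 7;  out=∅∪out(7)=∅
  fail(11) 'cbcba': from fail(10)=8 chase 'a': 8→12 ⇒ 13;  out={1}∪out(13)={1,2}
  fail(6) 'acbbcc': from fail(5)=7 chase 'c': 7→0 ⇒ 7;  out={0}∪out(7)={0}

Scan:
[0] read 'a'  n0⇒n1
[1] read 'a'  n1⇒n1 (fail-walked)
[2] read 'b'  n1⇒n12 (fail-walked)
[3] read 'c'  n12⇒n7 (fail-walked)
[4] read 'a'  n7⇒n1 (fail-walked)
[5] read 'c'  n1⇒n2
[6] read 'b'  n2⇒n3
[7] read 'c'  n3⇒n9 (fail-walked)
[8] read 'b'  n9⇒n10
[9] read 'a'  n10⇒n11  emit P1@[5:9],P2@[8:9]
[10] read 'a'  n11⇒n1 (fail-walked)
[11] read 'a'  n1⇒n1 (fail-walked)
[12] read 'c'  n1⇒n2
[13] read 'b'  n2⇒n3
[14] read 'c'  n3⇒n9 (fail-walked)
[15] read 'b'  n9⇒n10
[16] read 'a'  n10⇒n11  emit P1@[12:16],P2@[15:16]
[17] read 'c'  n11⇒n2 (fail-walked)
[18] read 'c'  n2⇒n7 (fail-walked)
[19] read 'c'  n7⇒n7 (fail-walked)
[20] read 'b'  n7⇒n8
[21] read 'c'  n8⇒n9
[22] read 'b'  n9⇒n10
[23] read 'a'  n10⇒n11  emit P1@[19:23],P2@[22:23]
[24] read 'c'  n11⇒n2 (fail-walked)
[25] read 'b'  n2⇒n3
[26] read 'c'  n3⇒n9 (fail-walked)
[27] read 'b'  n9⇒n10
[28] read 'a'  n10⇒n11  emit P1@[24:28],P2@[27:28]
[29] read 'b'  n11⇒n12 (fail-walked)
[30] read 'c'  n12⇒n7 (fail-walked)
[31] read 'b'  n7⇒n8
[32] read 'c'  n8⇒n9
[33] read 'b'  n9⇒n10
[34] read 'a'  n10⇒n11  emit P1@[30:34],P2@[33:34]

Matches: [[9,1],[9,2],[16,1],[16,2],[23,1],[23,2],[28,1],[28,2],[34,1],[34,2]]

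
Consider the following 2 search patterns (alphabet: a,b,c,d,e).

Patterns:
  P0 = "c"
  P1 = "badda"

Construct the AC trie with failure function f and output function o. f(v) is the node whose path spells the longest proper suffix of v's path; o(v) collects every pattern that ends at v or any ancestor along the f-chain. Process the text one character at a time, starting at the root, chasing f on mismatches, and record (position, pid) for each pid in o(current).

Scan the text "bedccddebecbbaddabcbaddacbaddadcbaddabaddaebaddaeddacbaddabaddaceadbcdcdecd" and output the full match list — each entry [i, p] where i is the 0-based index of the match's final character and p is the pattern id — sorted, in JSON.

Build:
Trie nodes:
  n0 'ε': b→2 c→1
  n1 'c': ·  [P0 ends]
  n2 'b': a→3
  n3 'ba': d→4
  n4 'bad': d→5
  n5 'badd': a→6
  n6 'badda': ·  [P1 ends]

Failure links (BFS by depth):
  fail(1) 'c': from fail(0)=0 chase 'c': 0 ⇒ 0;  out={0}∪out(0)={0}
  fail(2) 'b': from fail(0)=0 chase 'b': 0 ⇒ 0;  out=∅∪out(0)=∅
  fail(3) 'ba': from fail(2)=0 chase 'a': 0 ⇒ 0;  out=∅∪out(0)=∅
  fail(4) 'bad': from fail(3)=0 chase 'd': 0 ⇒ 0;  out=∅∪out(0)=∅
  fail(5) 'badd': from fail(4)=0 chase 'd': 0 ⇒ 0;  out=∅∪out(0)=∅
  fail(6) 'badda': from fail(5)=0 chase 'a': 0 ⇒ 0;  out={1}∪out(0)={1}

Run:
pos 0 'b': at 2
pos 1 'e': at 0 ·f
pos 2 'd': at 0
pos 3 'c': at 1  → match P0@[3:3]
pos 4 'c': at 1 ·f  → match P0@[4:4]
pos 5 'd': at 0 ·f
pos 6 'd': at 0
pos 7 'e': at 0
pos 8 'b': at 2
pos 9 'e': at 0 ·f
pos 10 'c': at 1  → match P0@[10:10]
pos 11 'b': at 2 ·f
pos 12 'b': at 2 ·f
pos 13 'a': at 3
pos 14 'd': at 4
pos 15 'd': at 5
pos 16 'a': at 6  → match P1@[12:16]
pos 17 'b': at 2 ·f
pos 18 'c': at 1 ·f  → match P0@[18:18]
pos 19 'b': at 2 ·f
pos 20 'a': at 3
pos 21 'd': at 4
pos 22 'd': at 5
pos 23 'a': at 6  → match P1@[19:23]
pos 24 'c': at 1 ·f  → match P0@[24:24]
pos 25 'b': at 2 ·f
pos 26 'a': at 3
pos 27 'd': at 4
pos 28 'd': at 5
pos 29 'a': at 6  → match P1@[25:29]
pos 30 'd': at 0 ·f
pos 31 'c': at 1  → match P0@[31:31]
pos 32 'b': at 2 ·f
pos 33 'a': at 3
pos 34 'd': at 4
pos 35 'd': at 5
pos 36 'a': at 6  → match P1@[32:36]
pos 37 'b': at 2 ·f
pos 38 'a': at 3
pos 39 'd': at 4
pos 40 'd': at 5
pos 41 'a': at 6  → match P1@[37:41]
pos 42 'e': at 0 ·f
pos 43 'b': at 2
pos 44 'a': at 3
pos 45 'd': at 4
pos 46 'd': at 5
pos 47 'a': at 6  → match P1@[43:47]
pos 48 'e': at 0 ·f
pos 49 'd': at 0
pos 50 'd': at 0
pos 51 'a': at 0
pos 52 'c': at 1  → match P0@[52:52]
pos 53 'b': at 2 ·f
pos 54 'a': at 3
pos 55 'd': at 4
pos 56 'd': at 5
pos 57 'a': at 6  → match P1@[53:57]
pos 58 'b': at 2 ·f
pos 59 'a': at 3
pos 60 'd': at 4
pos 61 'd': at 5
pos 62 'a': at 6  → match P1@[58:62]
pos 63 'c': at 1 ·f  → match P0@[63:63]
pos 64 'e': at 0 ·f
pos 65 'a': at 0
pos 66 'd': at 0
pos 67 'b': at 2
pos 68 'c': at 1 ·f  → match P0@[68:68]
pos 69 'd': at 0 ·f
pos 70 'c': at 1  → match P0@[70:70]
pos 71 'd': at 0 ·f
pos 72 'e': at 0
pos 73 'c': at 1  → match P0@[73:73]
pos 74 'd': at 0 ·f

Matches: [[3,0],[4,0],[10,0],[16,1],[18,0],[23,1],[24,0],[29,1],[31,0],[36,1],[41,1],[47,1],[52,0],[57,1],[62,1],[63,0],[68,0],[70,0],[73,0]]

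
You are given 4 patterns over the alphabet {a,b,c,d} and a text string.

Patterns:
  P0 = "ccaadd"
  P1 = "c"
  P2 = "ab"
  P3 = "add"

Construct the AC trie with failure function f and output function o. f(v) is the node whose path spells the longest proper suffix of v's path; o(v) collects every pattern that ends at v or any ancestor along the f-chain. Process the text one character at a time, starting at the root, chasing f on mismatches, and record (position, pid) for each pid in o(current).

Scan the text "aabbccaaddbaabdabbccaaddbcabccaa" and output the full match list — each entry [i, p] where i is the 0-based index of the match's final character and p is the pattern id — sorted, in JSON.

Build:
Trie nodes:
  n0 'ε': a→7 c→1
  n1 'c': c→2  [P1 ends]
  n2 'cc': a→3
  n3 'cca': a→4
  n4 'ccaa': d→5
  n5 'ccaad': d→6
  n6 'ccaadd': ·  [P0 ends]
  n7 'a': b→8 d→9
  n8 'ab': ·  [P2 ends]
  n9 'ad': d→10
  n10 'add': ·  [P3 ends]

BFS fail/out derivation:
  fail(1) 'c': from fail(0)=0 chase 'c': 0 ⇒ 0;  out={1}∪out(0)={1}
  fail(7) 'a': from fail(0)=0 chase 'a': 0 ⇒ 0;  out=∅∪out(0)=∅
  fail(2) 'cc': from fail(1)=0 chase 'c': 0 ⇒ 1;  out=∅∪out(1)={1}
  fail(8) 'ab': from fail(7)=0 chase 'b': 0 ⇒ 0;  out={2}∪out(0)={2}
  fail(9) 'ad': from fail(7)=0 chase 'd': 0 ⇒ 0;  out=∅∪out(0)=∅
  fail(3) 'cca': from fail(2)=1 chase 'a': 1→0 ⇒ 7;  out=∅∪out(7)=∅
  fail(10) 'add': from fail(9)=0 chase 'd': 0 ⇒ 0;  out={3}∪out(0)={3}
  fail(4) 'ccaa': from fail(3)=7 chase 'a': 7→0 ⇒ 7;  out=∅∪out(7)=∅
  fail(5) 'ccaad': from fail(4)=7 chase 'd': 7 ⇒ 9;  out=∅∪out(9)=∅
  fail(6) 'ccaadd': from fail(5)=9 chase 'd': 9 ⇒ 10;  out={0}∪out(10)={0,3}

Run:
i=0 'a': node 0→7
i=1 'a': node 7→7 (via fail)
i=2 'b': node 7→8  ** P2@[1:2]
i=3 'b': node 8→0 (via fail)
i=4 'c': node 0→1  ** P1@[4:4]
i=5 'c': node 1→2  ** P1@[5:5]
i=6 'a': node 2→3
i=7 'a': node 3→4
i=8 'd': node 4→5
i=9 'd': node 5→6  ** P0@[4:9],P3@[7:9]
i=10 'b': node 6→0 (via fail)
i=11 'a': node 0→7
i=12 'a': node 7→7 (via fail)
i=13 'b': node 7→8  ** P2@[12:13]
i=14 'd': node 8→0 (via fail)
i=15 'a': node 0→7
i=16 'b': node 7→8  ** P2@[15:16]
i=17 'b': node 8→0 (via fail)
i=18 'c': node 0→1  ** P1@[18:18]
i=19 'c': node 1→2  ** P1@[19:19]
i=20 'a': node 2→3
i=21 'a': node 3→4
i=22 'd': node 4→5
i=23 'd': node 5→6  ** P0@[18:23],P3@[21:23]
i=24 'b': node 6→0 (via fail)
i=25 'c': node 0→1  ** P1@[25:25]
i=26 'a': node 1→7 (via fail)
i=27 'b': node 7→8  ** P2@[26:27]
i=28 'c': node 8→1 (via fail)  ** P1@[28:28]
i=29 'c': node 1→2  ** P1@[29:29]
i=30 'a': node 2→3
i=31 'a': node 3→4

Matches: [[2,2],[4,1],[5,1],[9,0],[9,3],[13,2],[16,2],[18,1],[19,1],[23,0],[23,3],[25,1],[27,2],[28,1],[29,1]]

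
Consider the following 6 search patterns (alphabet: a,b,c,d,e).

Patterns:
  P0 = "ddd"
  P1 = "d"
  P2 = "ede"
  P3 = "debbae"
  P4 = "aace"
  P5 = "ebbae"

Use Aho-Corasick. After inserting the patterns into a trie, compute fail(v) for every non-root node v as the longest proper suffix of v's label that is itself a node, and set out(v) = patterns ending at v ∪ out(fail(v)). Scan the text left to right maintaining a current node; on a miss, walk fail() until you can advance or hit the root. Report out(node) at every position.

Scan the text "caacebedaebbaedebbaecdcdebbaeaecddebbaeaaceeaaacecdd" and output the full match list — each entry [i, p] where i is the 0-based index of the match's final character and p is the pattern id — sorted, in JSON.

Construct AC machine:
Trie (insert patterns):
  n0 'ε': a→12 d→1 e→4
  n1 'd': d→2 e→7  [P1 ends]
  n2 'dd': d→3
  n3 'ddd': ·  [P0 ends]
  n4 'e': b→16 d→5
  n5 'ed': e→6
  n6 'ede': ·  [P2 ends]
  n7 'de': b→8
  n8 'deb': b→9
  n9 'debb': a→10
  n10 'debba': e→11
  n11 'debbae': ·  [P3 ends]
  n12 'a': a→13
  n13 'aa': c→14
  n14 'aac': e→15
  n15 'aace': ·  [P4 ends]
  n16 'eb': b→17
  n17 'ebb': a→18
  n18 'ebba': e→19
  n19 'ebbae': ·  [P5 ends]

Failure links (BFS by depth):
  fail(1) 'd': from fail(0)=0 chase 'd': 0 ⇒ 0;  out={1}∪out(0)={1}
  fail(4) 'e': from fail(0)=0 chase 'e': 0 ⇒ 0;  out=∅∪out(0)=∅
  fail(12) 'a': from fail(0)=0 chase 'a': 0 ⇒ 0;  out=∅∪out(0)=∅
  fail(2) 'dd': from fail(1)=0 chase 'd': 0 ⇒ 1;  out=∅∪out(1)={1}
  fail(5) 'ed': from fail(4)=0 chase 'd': 0 ⇒ 1;  out=∅∪out(1)={1}
  fail(7) 'de': from fail(1)=0 chase 'e': 0 ⇒ 4;  out=∅∪out(4)=∅
  fail(13) 'aa': from fail(12)=0 chase 'a': 0 ⇒ 12;  out=∅∪out(12)=∅
  fail(16) 'eb': from fail(4)=0 chase 'b': 0 ⇒ 0;  out=∅∪out(0)=∅
  fail(3) 'ddd': from fail(2)=1 chase 'd': 1 ⇒ 2;  out={0}∪out(2)={0,1}
  fail(6) 'ede': from fail(5)=1 chase 'e': 1 ⇒ 7;  out={2}∪out(7)={2}
  fail(8) 'deb': from fail(7)=4 chase 'b': 4 ⇒ 16;  out=∅∪out(16)=∅
  fail(14) 'aac': from fail(13)=12 chase 'c': 12→0 ⇒ 0;  out=∅∪out(0)=∅
  fail(17) 'ebb': from fail(16)=0 chase 'b': 0 ⇒ 0;  out=∅∪out(0)=∅
  fail(9) 'debb': from fail(8)=16 chase 'b': 16 ⇒ 17;  out=∅∪out(17)=∅
  fail(15) 'aace': from fail(14)=0 chase 'e': 0 ⇒ 4;  out={4}∪out(4)={4}
  fail(18) 'ebba': from fail(17)=0 chase 'a': 0 ⇒ 12;  out=∅∪out(12)=∅
  fail(10) 'debba': from fail(9)=17 chase 'a': 17 ⇒ 18;  out=∅∪out(18)=∅
  fail(19) 'ebbae': from fail(18)=12 chase 'e': 12→0 ⇒ 4;  out={5}∪out(4)={5}
  fail(11) 'debbae': from fail(10)=18 chase 'e': 18 ⇒ 19;  out={3}∪out(19)={3,5}

Scan:
i=0 'c': node 0→0
i=1 'a': node 0→12
i=2 'a': node 12→13
i=3 'c': node 13→14
i=4 'e': node 14→15  ** P4@[1:4]
i=5 'b': node 15→16 ·f
i=6 'e': node 16→4 ·f
i=7 'd': node 4→5  ** P1@[7:7]
i=8 'a': node 5→12 ·f
i=9 'e': node 12→4 ·f
i=10 'b': node 4→16
i=11 'b': node 16→17
i=12 'a': node 17→18
i=13 'e': node 18→19  ** P5@[9:13]
i=14 'd': node 19→5 ·f  ** P1@[14:14]
i=15 'e': node 5→6  ** P2@[13:15]
i=16 'b': node 6→8 ·f
i=17 'b': node 8→9
i=18 'a': node 9→10
i=19 'e': node 10→11  ** P3@[14:19],P5@[15:19]
i=20 'c': node 11→0 ·f
i=21 'd': node 0→1  ** P1@[21:21]
i=22 'c': node 1→0 ·f
i=23 'd': node 0→1  ** P1@[23:23]
i=24 'e': node 1→7
i=25 'b': node 7→8
i=26 'b': node 8→9
i=27 'a': node 9→10
i=28 'e': node 10→11  ** P3@[23:28],P5@[24:28]
i=29 'a': node 11→12 ·f
i=30 'e': node 12→4 ·f
i=31 'c': node 4→0 ·f
i=32 'd': node 0→1  ** P1@[32:32]
i=33 'd': node 1→2  ** P1@[33:33]
i=34 'e': node 2→7 ·f
i=35 'b': node 7→8
i=36 'b': node 8→9
i=37 'a': node 9→10
i=38 'e': node 10→11  ** P3@[33:38],P5@[34:38]
i=39 'a': node 11→12 ·f
i=40 'a': node 12→13
i=41 'c': node 13→14
i=42 'e': node 14→15  ** P4@[39:42]
i=43 'e': node 15→4 ·f
i=44 'a': node 4→12 ·f
i=45 'a': node 12→13
i=46 'a': node 13→13 ·f
i=47 'c': node 13→14
i=48 'e': node 14→15  ** P4@[45:48]
i=49 'c': node 15→0 ·f
i=50 'd': node 0→1  ** P1@[50:50]
i=51 'd': node 1→2  ** P1@[51:51]

Result: [[4,4],[7,1],[13,5],[14,1],[15,2],[19,3],[19,5],[21,1],[23,1],[28,3],[28,5],[32,1],[33,1],[38,3],[38,5],[42,4],[48,4],[50,1],[51,1]]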